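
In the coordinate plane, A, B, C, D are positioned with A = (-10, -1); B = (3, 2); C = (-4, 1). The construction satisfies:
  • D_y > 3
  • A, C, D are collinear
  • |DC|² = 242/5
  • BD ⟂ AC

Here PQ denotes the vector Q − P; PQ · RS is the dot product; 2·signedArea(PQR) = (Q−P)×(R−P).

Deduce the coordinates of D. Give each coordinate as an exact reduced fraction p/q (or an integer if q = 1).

1. D_x = 13/5  [A, C, D are collinear ∩ BD ⟂ AC]
2. D_y = 16/5  [A, C, D are collinear ∩ BD ⟂ AC]
   → D = (13/5, 16/5)

D = (13/5, 16/5)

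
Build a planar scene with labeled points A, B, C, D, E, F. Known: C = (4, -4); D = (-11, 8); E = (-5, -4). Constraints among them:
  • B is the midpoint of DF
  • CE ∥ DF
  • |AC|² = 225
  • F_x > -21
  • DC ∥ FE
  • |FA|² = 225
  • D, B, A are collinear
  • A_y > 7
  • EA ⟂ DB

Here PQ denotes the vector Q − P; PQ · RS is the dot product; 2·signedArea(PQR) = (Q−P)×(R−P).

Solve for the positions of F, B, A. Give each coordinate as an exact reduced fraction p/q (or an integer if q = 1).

A = (-5, 8)
B = (-31/2, 8)
F = (-20, 8)

1. F_x = -20  [DC ∥ FE ∩ CE ∥ DF]
2. F_y = 8  [DC ∥ FE ∩ CE ∥ DF]
   → F = (-20, 8)
3. B_x = -31/2  [B is the midpoint of DF]
4. B_y = 8  [B is the midpoint of DF]
   → B = (-31/2, 8)
5. A_x = -5  [D, B, A are collinear ∩ EA ⟂ DB]
6. A_y = 8  [D, B, A are collinear ∩ EA ⟂ DB]
   → A = (-5, 8)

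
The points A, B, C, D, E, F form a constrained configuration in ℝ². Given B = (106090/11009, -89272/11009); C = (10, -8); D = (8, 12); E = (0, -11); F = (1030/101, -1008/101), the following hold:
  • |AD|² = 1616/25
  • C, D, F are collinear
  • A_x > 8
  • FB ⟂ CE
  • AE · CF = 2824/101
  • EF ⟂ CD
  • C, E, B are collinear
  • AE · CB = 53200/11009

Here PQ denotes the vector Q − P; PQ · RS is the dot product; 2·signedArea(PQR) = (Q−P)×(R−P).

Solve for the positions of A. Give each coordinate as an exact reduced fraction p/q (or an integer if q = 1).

A = (44/5, 4)

1. A_x = 44/5  [AE · CB = 53200/11009 ∩ AE · CF = 2824/101]
2. A_y = 4  [AE · CB = 53200/11009 ∩ AE · CF = 2824/101]
   → A = (44/5, 4)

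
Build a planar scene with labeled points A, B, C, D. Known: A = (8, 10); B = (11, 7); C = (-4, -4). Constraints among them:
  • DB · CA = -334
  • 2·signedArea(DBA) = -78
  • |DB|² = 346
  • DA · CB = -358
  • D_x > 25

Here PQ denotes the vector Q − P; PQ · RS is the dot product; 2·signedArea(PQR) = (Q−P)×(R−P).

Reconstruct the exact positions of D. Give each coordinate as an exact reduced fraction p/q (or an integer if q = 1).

D = (26, 18)

1. D_x = 26  [2·signedArea(DBA) = -78 ∩ DB · CA = -334]
2. D_y = 18  [2·signedArea(DBA) = -78 ∩ DB · CA = -334]
   → D = (26, 18)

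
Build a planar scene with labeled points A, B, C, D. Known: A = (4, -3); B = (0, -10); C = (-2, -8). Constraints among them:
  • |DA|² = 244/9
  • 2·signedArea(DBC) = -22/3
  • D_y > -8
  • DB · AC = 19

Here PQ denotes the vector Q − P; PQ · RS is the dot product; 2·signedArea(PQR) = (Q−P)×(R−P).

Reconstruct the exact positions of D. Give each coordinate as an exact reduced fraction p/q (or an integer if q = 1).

1. D_x = 2/3  [DB · AC = 19 ∩ 2·signedArea(DBC) = -22/3]
2. D_y = -7  [DB · AC = 19 ∩ 2·signedArea(DBC) = -22/3]
   → D = (2/3, -7)

D = (2/3, -7)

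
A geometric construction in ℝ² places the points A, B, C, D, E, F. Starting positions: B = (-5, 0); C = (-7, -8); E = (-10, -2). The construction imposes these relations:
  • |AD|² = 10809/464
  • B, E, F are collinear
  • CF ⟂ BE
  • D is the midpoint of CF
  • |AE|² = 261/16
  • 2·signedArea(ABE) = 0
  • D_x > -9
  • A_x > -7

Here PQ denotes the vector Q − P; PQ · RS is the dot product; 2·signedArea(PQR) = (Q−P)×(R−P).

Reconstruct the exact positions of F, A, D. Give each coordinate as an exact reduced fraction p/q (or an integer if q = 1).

A = (-25/4, -1/2)
D = (-239/29, -142/29)
F = (-275/29, -52/29)

1. F_x = -275/29  [B, E, F are collinear ∩ CF ⟂ BE]
2. F_y = -52/29  [B, E, F are collinear ∩ CF ⟂ BE]
   → F = (-275/29, -52/29)
3. A_x = -25/4  [line 2·x + -5·y + 10 = 0 ∩ |AE|² = 261/16]
4. A_y = -1/2  [line 2·x + -5·y + 10 = 0 ∩ |AE|² = 261/16]
   → A = (-25/4, -1/2)
5. D_x = -239/29  [D is the midpoint of CF]
6. D_y = -142/29  [D is the midpoint of CF]
   → D = (-239/29, -142/29)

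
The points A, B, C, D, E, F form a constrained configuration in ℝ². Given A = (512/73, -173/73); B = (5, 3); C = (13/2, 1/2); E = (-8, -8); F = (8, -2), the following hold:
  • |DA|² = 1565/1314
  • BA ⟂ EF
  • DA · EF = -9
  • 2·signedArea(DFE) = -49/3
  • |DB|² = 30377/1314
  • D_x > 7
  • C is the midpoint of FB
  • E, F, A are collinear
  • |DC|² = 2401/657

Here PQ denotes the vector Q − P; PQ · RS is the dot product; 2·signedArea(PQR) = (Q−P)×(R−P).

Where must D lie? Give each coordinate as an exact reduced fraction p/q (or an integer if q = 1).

1. D_x = 1047/146  [2·signedArea(DFE) = -49/3 ∩ DA · EF = -9]
2. D_y = -565/438  [2·signedArea(DFE) = -49/3 ∩ DA · EF = -9]
   → D = (1047/146, -565/438)

D = (1047/146, -565/438)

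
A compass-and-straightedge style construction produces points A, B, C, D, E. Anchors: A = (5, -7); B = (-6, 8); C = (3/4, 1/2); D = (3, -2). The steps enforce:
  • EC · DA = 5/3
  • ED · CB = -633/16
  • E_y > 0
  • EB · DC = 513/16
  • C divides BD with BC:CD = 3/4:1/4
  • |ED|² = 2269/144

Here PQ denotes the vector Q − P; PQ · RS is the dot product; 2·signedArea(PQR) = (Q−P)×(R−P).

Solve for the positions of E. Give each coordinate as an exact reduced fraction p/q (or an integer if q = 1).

1. E_x = -1/12  [EB · DC = 513/16 ∩ EC · DA = 5/3]
2. E_y = 1/2  [EB · DC = 513/16 ∩ EC · DA = 5/3]
   → E = (-1/12, 1/2)

E = (-1/12, 1/2)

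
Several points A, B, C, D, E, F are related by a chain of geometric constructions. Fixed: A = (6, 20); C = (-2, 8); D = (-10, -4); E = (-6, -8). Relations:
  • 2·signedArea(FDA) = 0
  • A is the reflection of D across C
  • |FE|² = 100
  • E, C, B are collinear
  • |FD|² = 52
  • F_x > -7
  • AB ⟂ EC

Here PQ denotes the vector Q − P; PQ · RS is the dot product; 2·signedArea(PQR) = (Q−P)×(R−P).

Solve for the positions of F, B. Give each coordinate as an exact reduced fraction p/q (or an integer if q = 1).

1. F_x = -6  [line -24·x + 16·y + -176 = 0 ∩ |FD|² = 52]
2. F_y = 2  [line -24·x + 16·y + -176 = 0 ∩ |FD|² = 52]
   → F = (-6, 2)
3. B_x = 22/17  [E, C, B are collinear ∩ AB ⟂ EC]
4. B_y = 360/17  [E, C, B are collinear ∩ AB ⟂ EC]
   → B = (22/17, 360/17)

B = (22/17, 360/17)
F = (-6, 2)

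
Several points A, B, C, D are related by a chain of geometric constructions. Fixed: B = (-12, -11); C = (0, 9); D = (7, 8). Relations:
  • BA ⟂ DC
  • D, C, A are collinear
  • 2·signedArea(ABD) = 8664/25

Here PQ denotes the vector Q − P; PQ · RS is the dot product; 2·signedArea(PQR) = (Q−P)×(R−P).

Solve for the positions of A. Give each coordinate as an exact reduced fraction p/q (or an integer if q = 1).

A = (-224/25, 257/25)

1. A_x = -224/25  [D, C, A are collinear ∩ BA ⟂ DC]
2. A_y = 257/25  [D, C, A are collinear ∩ BA ⟂ DC]
   → A = (-224/25, 257/25)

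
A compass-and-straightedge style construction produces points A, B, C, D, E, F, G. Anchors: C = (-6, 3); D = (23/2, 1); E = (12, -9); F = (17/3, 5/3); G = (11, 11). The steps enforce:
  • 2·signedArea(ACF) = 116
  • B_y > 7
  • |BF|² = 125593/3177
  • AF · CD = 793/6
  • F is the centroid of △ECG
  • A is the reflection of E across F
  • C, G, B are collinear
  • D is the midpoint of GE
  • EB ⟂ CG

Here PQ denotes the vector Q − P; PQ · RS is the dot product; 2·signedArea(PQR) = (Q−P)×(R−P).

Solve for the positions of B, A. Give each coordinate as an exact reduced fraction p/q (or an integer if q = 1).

1. B_x = 1452/353  [C, G, B are collinear ∩ EB ⟂ CG]
2. B_y = 2739/353  [C, G, B are collinear ∩ EB ⟂ CG]
   → B = (1452/353, 2739/353)
3. A_x = -2/3  [A is the reflection of E across F]
4. A_y = 37/3  [A is the reflection of E across F]
   → A = (-2/3, 37/3)

A = (-2/3, 37/3)
B = (1452/353, 2739/353)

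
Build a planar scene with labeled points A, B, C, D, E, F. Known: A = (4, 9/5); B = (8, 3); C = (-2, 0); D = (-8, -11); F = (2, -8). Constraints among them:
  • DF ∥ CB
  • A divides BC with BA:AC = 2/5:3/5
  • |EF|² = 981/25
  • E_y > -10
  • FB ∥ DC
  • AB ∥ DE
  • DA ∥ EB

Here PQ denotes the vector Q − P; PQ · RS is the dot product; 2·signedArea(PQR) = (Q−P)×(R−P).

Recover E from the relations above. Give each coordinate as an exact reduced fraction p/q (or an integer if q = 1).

1. E_x = -4  [DA ∥ EB ∩ AB ∥ DE]
2. E_y = -49/5  [DA ∥ EB ∩ AB ∥ DE]
   → E = (-4, -49/5)

E = (-4, -49/5)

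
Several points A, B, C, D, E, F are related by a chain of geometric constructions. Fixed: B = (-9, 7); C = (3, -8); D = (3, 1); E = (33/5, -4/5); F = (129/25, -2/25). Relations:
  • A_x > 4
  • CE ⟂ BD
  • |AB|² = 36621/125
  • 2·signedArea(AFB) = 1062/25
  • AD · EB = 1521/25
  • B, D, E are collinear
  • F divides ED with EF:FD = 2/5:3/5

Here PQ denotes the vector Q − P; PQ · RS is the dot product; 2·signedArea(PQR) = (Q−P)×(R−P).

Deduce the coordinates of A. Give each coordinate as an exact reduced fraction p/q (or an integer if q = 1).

A = (123/25, -74/25)

1. A_x = 123/25  [2·signedArea(AFB) = 1062/25 ∩ AD · EB = 1521/25]
2. A_y = -74/25  [2·signedArea(AFB) = 1062/25 ∩ AD · EB = 1521/25]
   → A = (123/25, -74/25)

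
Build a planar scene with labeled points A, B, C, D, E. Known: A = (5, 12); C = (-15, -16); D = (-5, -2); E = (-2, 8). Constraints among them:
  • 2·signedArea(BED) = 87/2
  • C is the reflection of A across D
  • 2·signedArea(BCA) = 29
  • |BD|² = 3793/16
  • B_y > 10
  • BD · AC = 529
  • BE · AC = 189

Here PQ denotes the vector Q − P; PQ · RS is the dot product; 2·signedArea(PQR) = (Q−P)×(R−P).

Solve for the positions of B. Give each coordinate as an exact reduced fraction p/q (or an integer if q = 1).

B = (13/4, 11)

1. B_x = 13/4  [2·signedArea(BED) = 87/2 ∩ BD · AC = 529]
2. B_y = 11  [2·signedArea(BED) = 87/2 ∩ BD · AC = 529]
   → B = (13/4, 11)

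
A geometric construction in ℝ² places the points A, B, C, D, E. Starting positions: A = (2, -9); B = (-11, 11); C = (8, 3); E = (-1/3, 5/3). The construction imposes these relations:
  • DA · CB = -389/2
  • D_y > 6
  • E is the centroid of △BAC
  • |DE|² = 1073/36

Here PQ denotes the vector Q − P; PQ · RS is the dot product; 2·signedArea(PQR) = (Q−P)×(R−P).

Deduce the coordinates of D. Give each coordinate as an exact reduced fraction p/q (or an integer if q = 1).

1. D_x = -3/2  [line 19·x + -8·y + 169/2 = 0 ∩ |DE|² = 1073/36]
2. D_y = 7  [line 19·x + -8·y + 169/2 = 0 ∩ |DE|² = 1073/36]
   → D = (-3/2, 7)

D = (-3/2, 7)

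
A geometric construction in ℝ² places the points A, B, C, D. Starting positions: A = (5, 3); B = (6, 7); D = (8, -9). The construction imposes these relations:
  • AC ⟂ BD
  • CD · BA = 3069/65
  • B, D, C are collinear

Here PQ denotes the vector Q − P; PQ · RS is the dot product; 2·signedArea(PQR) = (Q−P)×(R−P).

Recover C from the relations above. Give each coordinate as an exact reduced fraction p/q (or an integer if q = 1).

C = (421/65, 207/65)

1. C_x = 421/65  [B, D, C are collinear ∩ AC ⟂ BD]
2. C_y = 207/65  [B, D, C are collinear ∩ AC ⟂ BD]
   → C = (421/65, 207/65)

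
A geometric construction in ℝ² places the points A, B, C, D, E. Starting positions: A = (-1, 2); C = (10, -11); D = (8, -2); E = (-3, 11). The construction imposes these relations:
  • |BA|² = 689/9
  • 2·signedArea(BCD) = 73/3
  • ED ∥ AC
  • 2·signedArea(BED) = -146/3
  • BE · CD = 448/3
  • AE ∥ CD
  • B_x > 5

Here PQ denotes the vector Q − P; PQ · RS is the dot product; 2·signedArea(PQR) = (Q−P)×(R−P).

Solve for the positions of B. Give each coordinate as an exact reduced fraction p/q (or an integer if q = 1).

B = (17/3, -11/3)

1. B_x = 17/3  [2·signedArea(BCD) = 73/3 ∩ BE · CD = 448/3]
2. B_y = -11/3  [2·signedArea(BCD) = 73/3 ∩ BE · CD = 448/3]
   → B = (17/3, -11/3)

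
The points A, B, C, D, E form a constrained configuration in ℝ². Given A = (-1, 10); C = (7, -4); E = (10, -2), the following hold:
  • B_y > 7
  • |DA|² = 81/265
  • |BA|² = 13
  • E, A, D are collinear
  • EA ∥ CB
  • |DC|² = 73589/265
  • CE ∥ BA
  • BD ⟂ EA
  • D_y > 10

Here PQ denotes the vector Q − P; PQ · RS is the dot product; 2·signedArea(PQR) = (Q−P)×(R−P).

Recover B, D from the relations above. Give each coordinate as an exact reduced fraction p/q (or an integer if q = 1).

1. B_x = -4  [CE ∥ BA ∩ EA ∥ CB]
2. B_y = 8  [CE ∥ BA ∩ EA ∥ CB]
   → B = (-4, 8)
3. D_x = -364/265  [E, A, D are collinear ∩ BD ⟂ EA]
4. D_y = 2758/265  [E, A, D are collinear ∩ BD ⟂ EA]
   → D = (-364/265, 2758/265)

B = (-4, 8)
D = (-364/265, 2758/265)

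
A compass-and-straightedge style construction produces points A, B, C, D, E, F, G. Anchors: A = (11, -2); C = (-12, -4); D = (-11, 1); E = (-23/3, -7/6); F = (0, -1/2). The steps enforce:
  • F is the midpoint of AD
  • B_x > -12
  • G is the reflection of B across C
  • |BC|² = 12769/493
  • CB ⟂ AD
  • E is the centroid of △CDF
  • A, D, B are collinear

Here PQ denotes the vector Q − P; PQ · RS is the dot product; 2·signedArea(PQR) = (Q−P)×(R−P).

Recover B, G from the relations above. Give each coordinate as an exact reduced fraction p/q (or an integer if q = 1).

B = (-5577/493, 514/493)
G = (-6255/493, -4458/493)

1. B_x = -5577/493  [A, D, B are collinear ∩ CB ⟂ AD]
2. B_y = 514/493  [A, D, B are collinear ∩ CB ⟂ AD]
   → B = (-5577/493, 514/493)
3. G_x = -6255/493  [G is the reflection of B across C]
4. G_y = -4458/493  [G is the reflection of B across C]
   → G = (-6255/493, -4458/493)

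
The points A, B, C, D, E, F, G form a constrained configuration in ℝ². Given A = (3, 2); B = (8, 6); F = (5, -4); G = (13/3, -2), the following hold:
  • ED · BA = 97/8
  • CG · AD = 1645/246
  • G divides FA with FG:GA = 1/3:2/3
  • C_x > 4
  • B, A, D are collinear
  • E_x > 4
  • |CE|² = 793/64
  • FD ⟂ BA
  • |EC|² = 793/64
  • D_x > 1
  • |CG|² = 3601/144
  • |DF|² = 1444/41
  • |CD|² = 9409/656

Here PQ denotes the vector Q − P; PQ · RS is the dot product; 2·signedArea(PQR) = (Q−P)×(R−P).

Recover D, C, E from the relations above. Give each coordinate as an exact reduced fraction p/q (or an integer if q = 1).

C = (17/4, 3)
D = (53/41, 26/41)
E = (37/8, -1/2)

1. D_x = 53/41  [B, A, D are collinear ∩ FD ⟂ BA]
2. D_y = 26/41  [B, A, D are collinear ∩ FD ⟂ BA]
   → D = (53/41, 26/41)
3. C_x = 17/4  [line 70/41·x + 56/41·y + -931/82 = 0 ∩ |CD|² = 9409/656]
4. C_y = 3  [line 70/41·x + 56/41·y + -931/82 = 0 ∩ |CD|² = 9409/656]
   → C = (17/4, 3)
5. E_x = 37/8  [line 5·x + 4·y + -169/8 = 0 ∩ |EC|² = 793/64]
6. E_y = -1/2  [line 5·x + 4·y + -169/8 = 0 ∩ |EC|² = 793/64]
   → E = (37/8, -1/2)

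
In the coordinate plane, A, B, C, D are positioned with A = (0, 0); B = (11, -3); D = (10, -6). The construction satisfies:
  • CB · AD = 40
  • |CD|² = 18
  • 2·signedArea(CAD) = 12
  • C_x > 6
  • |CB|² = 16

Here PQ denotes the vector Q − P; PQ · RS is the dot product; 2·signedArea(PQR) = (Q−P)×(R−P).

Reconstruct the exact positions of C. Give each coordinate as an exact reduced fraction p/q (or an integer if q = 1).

C = (7, -3)

1. C_x = 7  [CB · AD = 40 ∩ 2·signedArea(CAD) = 12]
2. C_y = -3  [CB · AD = 40 ∩ 2·signedArea(CAD) = 12]
   → C = (7, -3)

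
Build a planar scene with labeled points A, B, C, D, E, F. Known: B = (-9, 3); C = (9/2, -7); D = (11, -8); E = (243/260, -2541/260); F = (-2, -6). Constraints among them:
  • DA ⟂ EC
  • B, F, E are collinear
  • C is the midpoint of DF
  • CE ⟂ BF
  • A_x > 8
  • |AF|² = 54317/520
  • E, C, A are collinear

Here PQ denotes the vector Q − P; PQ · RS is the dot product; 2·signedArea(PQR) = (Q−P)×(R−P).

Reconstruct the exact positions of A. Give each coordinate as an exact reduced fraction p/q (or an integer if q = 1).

A = (2097/260, -1099/260)

1. A_x = 2097/260  [E, C, A are collinear ∩ DA ⟂ EC]
2. A_y = -1099/260  [E, C, A are collinear ∩ DA ⟂ EC]
   → A = (2097/260, -1099/260)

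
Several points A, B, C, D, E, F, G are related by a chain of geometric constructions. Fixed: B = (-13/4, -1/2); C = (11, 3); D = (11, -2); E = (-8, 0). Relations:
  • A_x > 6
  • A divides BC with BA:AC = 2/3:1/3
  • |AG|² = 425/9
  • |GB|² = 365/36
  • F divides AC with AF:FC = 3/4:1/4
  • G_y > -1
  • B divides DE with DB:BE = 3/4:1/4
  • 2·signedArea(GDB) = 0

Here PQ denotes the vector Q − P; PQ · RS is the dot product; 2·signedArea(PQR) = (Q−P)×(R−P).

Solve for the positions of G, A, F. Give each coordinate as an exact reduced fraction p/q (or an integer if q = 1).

A = (25/4, 11/6)
F = (157/16, 65/24)
G = (-1/12, -5/6)

1. A_x = 25/4  [A divides BC with BA:AC = 2/3:1/3]
2. A_y = 11/6  [A divides BC with BA:AC = 2/3:1/3]
   → A = (25/4, 11/6)
3. F_x = 157/16  [F divides AC with AF:FC = 3/4:1/4]
4. F_y = 65/24  [F divides AC with AF:FC = 3/4:1/4]
   → F = (157/16, 65/24)
5. G_x = -1/12  [line -3/2·x + -57/4·y + -12 = 0 ∩ |AG|² = 425/9]
6. G_y = -5/6  [line -3/2·x + -57/4·y + -12 = 0 ∩ |AG|² = 425/9]
   → G = (-1/12, -5/6)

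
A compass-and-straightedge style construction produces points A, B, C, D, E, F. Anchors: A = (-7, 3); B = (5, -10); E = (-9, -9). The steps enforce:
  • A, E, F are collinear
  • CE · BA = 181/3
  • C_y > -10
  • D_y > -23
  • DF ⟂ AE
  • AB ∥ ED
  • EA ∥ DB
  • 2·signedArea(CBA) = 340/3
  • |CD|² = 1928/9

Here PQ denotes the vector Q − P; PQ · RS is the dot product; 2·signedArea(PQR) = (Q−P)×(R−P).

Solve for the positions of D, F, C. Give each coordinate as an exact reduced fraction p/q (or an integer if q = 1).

1. D_x = 3  [EA ∥ DB ∩ AB ∥ ED]
2. D_y = -22  [EA ∥ DB ∩ AB ∥ ED]
   → D = (3, -22)
3. F_x = -399/37  [A, E, F are collinear ∩ DF ⟂ AE]
4. F_y = -729/37  [A, E, F are collinear ∩ DF ⟂ AE]
   → F = (-399/37, -729/37)
5. C_x = -13/3  [2·signedArea(CBA) = 340/3 ∩ CE · BA = 181/3]
6. C_y = -28/3  [2·signedArea(CBA) = 340/3 ∩ CE · BA = 181/3]
   → C = (-13/3, -28/3)

C = (-13/3, -28/3)
D = (3, -22)
F = (-399/37, -729/37)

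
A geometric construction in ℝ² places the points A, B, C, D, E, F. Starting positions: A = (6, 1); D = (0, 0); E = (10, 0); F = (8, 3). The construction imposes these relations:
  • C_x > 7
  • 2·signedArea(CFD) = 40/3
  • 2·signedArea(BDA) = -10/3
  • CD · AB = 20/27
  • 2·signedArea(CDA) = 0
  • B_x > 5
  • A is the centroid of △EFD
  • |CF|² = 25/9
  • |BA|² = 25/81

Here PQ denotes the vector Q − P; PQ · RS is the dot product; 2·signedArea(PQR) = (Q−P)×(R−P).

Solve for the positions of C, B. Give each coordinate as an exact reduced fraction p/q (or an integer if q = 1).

1. C_x = 8  [2·signedArea(CDA) = 0 ∩ 2·signedArea(CFD) = 40/3]
2. C_y = 4/3  [2·signedArea(CDA) = 0 ∩ 2·signedArea(CFD) = 40/3]
   → C = (8, 4/3)
3. B_x = 6  [2·signedArea(BDA) = -10/3 ∩ CD · AB = 20/27]
4. B_y = 4/9  [2·signedArea(BDA) = -10/3 ∩ CD · AB = 20/27]
   → B = (6, 4/9)

B = (6, 4/9)
C = (8, 4/3)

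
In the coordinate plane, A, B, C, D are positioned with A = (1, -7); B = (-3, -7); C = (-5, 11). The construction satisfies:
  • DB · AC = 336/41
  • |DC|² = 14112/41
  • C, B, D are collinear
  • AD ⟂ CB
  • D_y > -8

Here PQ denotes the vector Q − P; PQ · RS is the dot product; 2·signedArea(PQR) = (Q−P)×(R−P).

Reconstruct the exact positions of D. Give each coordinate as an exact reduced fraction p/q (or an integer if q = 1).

1. D_x = -121/41  [C, B, D are collinear ∩ AD ⟂ CB]
2. D_y = -305/41  [C, B, D are collinear ∩ AD ⟂ CB]
   → D = (-121/41, -305/41)

D = (-121/41, -305/41)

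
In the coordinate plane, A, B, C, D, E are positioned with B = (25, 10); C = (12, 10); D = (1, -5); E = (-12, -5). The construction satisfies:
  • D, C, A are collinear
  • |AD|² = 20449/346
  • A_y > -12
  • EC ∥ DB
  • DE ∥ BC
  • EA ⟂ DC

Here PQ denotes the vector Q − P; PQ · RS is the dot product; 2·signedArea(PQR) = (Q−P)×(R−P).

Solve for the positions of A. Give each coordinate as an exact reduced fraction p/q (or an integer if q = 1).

1. A_x = -1227/346  [D, C, A are collinear ∩ EA ⟂ DC]
2. A_y = -3875/346  [D, C, A are collinear ∩ EA ⟂ DC]
   → A = (-1227/346, -3875/346)

A = (-1227/346, -3875/346)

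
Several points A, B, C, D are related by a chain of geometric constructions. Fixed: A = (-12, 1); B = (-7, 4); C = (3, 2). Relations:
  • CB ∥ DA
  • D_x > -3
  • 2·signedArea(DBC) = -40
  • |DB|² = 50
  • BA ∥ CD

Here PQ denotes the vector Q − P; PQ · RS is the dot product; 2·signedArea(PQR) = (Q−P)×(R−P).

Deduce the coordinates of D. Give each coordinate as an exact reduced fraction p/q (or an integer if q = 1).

1. D_x = -2  [CB ∥ DA ∩ BA ∥ CD]
2. D_y = -1  [CB ∥ DA ∩ BA ∥ CD]
   → D = (-2, -1)

D = (-2, -1)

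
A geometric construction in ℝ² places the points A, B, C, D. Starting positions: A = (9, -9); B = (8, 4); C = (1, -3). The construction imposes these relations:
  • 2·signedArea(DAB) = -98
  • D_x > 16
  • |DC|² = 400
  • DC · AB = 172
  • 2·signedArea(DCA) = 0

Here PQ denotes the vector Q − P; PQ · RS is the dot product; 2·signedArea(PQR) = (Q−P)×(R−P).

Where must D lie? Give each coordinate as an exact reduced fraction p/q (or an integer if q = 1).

D = (17, -15)

1. D_x = 17  [2·signedArea(DCA) = 0 ∩ DC · AB = 172]
2. D_y = -15  [2·signedArea(DCA) = 0 ∩ DC · AB = 172]
   → D = (17, -15)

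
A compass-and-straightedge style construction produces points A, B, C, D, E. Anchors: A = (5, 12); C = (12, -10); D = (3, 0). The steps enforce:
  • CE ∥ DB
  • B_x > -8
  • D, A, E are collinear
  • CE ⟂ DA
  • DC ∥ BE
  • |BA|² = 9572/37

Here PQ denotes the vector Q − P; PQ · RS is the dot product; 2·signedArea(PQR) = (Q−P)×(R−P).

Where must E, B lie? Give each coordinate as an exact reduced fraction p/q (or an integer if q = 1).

1. E_x = 60/37  [D, A, E are collinear ∩ CE ⟂ DA]
2. E_y = -306/37  [D, A, E are collinear ∩ CE ⟂ DA]
   → E = (60/37, -306/37)
3. B_x = -273/37  [DC ∥ BE ∩ CE ∥ DB]
4. B_y = 64/37  [DC ∥ BE ∩ CE ∥ DB]
   → B = (-273/37, 64/37)

B = (-273/37, 64/37)
E = (60/37, -306/37)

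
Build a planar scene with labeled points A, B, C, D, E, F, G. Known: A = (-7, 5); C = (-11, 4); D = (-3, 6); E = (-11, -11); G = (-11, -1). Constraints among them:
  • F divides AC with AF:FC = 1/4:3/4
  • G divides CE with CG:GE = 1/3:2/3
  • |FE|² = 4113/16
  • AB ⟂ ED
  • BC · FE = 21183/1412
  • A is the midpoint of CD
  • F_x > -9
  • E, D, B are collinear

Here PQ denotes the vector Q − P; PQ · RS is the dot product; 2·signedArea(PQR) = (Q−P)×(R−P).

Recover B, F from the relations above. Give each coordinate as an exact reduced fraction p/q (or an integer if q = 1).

1. B_x = -1451/353  [E, D, B are collinear ∩ AB ⟂ ED]
2. B_y = 1285/353  [E, D, B are collinear ∩ AB ⟂ ED]
   → B = (-1451/353, 1285/353)
3. F_x = -8  [F divides AC with AF:FC = 1/4:3/4]
4. F_y = 19/4  [F divides AC with AF:FC = 1/4:3/4]
   → F = (-8, 19/4)

B = (-1451/353, 1285/353)
F = (-8, 19/4)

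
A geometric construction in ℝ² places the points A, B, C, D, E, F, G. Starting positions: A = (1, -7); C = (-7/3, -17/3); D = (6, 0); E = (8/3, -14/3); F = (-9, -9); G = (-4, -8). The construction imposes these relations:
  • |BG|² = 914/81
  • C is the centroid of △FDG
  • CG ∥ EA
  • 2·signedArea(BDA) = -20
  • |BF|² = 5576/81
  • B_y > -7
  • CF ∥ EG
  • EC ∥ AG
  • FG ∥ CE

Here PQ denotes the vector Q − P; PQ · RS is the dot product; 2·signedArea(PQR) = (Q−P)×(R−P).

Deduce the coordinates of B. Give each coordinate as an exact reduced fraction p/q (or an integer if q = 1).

B = (-11/9, -55/9)

1. B_x = -11/9  [line 7·x + -5·y + -22 = 0 ∩ |BG|² = 914/81]
2. B_y = -55/9  [line 7·x + -5·y + -22 = 0 ∩ |BG|² = 914/81]
   → B = (-11/9, -55/9)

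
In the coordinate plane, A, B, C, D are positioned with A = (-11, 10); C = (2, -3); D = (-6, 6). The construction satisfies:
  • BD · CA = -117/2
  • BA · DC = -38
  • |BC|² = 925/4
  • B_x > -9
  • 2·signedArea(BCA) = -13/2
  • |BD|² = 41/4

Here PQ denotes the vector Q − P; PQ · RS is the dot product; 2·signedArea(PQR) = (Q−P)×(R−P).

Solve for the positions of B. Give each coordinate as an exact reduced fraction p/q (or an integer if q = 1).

1. B_x = -17/2  [BD · CA = -117/2 ∩ BA · DC = -38]
2. B_y = 8  [BD · CA = -117/2 ∩ BA · DC = -38]
   → B = (-17/2, 8)

B = (-17/2, 8)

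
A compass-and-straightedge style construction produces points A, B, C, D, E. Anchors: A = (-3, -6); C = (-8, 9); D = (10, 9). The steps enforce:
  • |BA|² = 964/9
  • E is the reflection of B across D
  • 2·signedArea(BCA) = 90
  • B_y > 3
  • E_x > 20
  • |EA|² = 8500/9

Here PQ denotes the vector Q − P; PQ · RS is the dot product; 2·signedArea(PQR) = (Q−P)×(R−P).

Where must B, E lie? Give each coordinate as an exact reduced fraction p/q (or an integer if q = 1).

1. B_x = -1/3  [line 15·x + 5·y + -15 = 0 ∩ |BA|² = 964/9]
2. B_y = 4  [line 15·x + 5·y + -15 = 0 ∩ |BA|² = 964/9]
   → B = (-1/3, 4)
3. E_x = 61/3  [E is the reflection of B across D]
4. E_y = 14  [E is the reflection of B across D]
   → E = (61/3, 14)

B = (-1/3, 4)
E = (61/3, 14)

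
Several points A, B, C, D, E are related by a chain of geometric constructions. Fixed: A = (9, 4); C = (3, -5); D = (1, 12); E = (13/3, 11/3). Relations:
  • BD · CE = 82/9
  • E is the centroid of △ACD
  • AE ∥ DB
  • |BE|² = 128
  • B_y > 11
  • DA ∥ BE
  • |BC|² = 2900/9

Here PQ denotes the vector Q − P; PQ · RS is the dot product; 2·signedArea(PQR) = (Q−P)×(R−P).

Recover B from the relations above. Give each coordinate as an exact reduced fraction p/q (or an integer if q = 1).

1. B_x = -11/3  [DA ∥ BE ∩ AE ∥ DB]
2. B_y = 35/3  [DA ∥ BE ∩ AE ∥ DB]
   → B = (-11/3, 35/3)

B = (-11/3, 35/3)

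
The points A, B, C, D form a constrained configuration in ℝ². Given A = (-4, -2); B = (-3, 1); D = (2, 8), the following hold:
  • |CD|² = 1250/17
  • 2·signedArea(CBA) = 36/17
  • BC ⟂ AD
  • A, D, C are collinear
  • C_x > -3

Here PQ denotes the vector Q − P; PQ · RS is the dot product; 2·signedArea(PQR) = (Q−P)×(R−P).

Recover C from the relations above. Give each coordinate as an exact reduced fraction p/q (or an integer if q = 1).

C = (-41/17, 11/17)

1. C_x = -41/17  [A, D, C are collinear ∩ BC ⟂ AD]
2. C_y = 11/17  [A, D, C are collinear ∩ BC ⟂ AD]
   → C = (-41/17, 11/17)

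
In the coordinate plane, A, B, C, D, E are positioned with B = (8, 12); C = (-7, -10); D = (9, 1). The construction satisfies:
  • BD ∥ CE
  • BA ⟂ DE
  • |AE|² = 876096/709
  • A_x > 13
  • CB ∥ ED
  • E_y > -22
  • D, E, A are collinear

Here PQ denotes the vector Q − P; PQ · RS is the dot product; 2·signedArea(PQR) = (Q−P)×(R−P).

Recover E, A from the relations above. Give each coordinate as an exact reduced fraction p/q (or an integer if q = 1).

1. E_x = -6  [CB ∥ ED ∩ BD ∥ CE]
2. E_y = -21  [CB ∥ ED ∩ BD ∥ CE]
   → E = (-6, -21)
3. A_x = 9786/709  [D, E, A are collinear ∩ BA ⟂ DE]
4. A_y = 5703/709  [D, E, A are collinear ∩ BA ⟂ DE]
   → A = (9786/709, 5703/709)

A = (9786/709, 5703/709)
E = (-6, -21)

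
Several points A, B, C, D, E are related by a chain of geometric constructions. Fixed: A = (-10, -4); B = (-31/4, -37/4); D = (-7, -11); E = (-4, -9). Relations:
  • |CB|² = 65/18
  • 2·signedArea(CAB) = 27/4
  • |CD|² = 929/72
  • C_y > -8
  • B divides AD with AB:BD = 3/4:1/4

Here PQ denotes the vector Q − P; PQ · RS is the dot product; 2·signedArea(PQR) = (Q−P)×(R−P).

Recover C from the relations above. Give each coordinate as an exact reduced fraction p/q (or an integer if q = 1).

1. C_x = -29/4  [line 21/4·x + 9/4·y + 219/4 = 0 ∩ |CD|² = 929/72]
2. C_y = -89/12  [line 21/4·x + 9/4·y + 219/4 = 0 ∩ |CD|² = 929/72]
   → C = (-29/4, -89/12)

C = (-29/4, -89/12)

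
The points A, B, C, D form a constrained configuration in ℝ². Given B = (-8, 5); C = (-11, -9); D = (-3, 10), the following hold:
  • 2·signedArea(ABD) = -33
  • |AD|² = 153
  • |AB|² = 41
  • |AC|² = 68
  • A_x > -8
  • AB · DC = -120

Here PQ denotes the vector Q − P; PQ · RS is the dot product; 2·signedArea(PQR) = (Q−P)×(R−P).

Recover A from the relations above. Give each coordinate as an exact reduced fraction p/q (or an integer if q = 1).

A = (-39/5, -7/5)

1. A_x = -39/5  [2·signedArea(ABD) = -33 ∩ AB · DC = -120]
2. A_y = -7/5  [2·signedArea(ABD) = -33 ∩ AB · DC = -120]
   → A = (-39/5, -7/5)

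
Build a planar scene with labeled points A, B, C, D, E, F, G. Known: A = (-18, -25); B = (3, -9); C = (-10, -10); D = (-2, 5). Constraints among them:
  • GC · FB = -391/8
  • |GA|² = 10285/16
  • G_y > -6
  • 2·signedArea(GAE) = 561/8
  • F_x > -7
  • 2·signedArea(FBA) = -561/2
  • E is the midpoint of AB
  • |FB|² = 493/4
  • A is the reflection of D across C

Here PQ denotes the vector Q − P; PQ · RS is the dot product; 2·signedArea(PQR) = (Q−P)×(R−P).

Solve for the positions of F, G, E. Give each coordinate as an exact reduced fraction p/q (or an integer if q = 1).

1. E_x = -15/2  [E is the midpoint of AB]
2. E_y = -17  [E is the midpoint of AB]
   → E = (-15/2, -17)
3. G_x = -3/2  [line -8·x + 21/2·y + 387/8 = 0 ∩ |GA|² = 10285/16]
4. G_y = -23/4  [line -8·x + 21/2·y + 387/8 = 0 ∩ |GA|² = 10285/16]
   → G = (-3/2, -23/4)
5. F_x = -6  [2·signedArea(FBA) = -561/2 ∩ GC · FB = -391/8]
6. F_y = -5/2  [2·signedArea(FBA) = -561/2 ∩ GC · FB = -391/8]
   → F = (-6, -5/2)

E = (-15/2, -17)
F = (-6, -5/2)
G = (-3/2, -23/4)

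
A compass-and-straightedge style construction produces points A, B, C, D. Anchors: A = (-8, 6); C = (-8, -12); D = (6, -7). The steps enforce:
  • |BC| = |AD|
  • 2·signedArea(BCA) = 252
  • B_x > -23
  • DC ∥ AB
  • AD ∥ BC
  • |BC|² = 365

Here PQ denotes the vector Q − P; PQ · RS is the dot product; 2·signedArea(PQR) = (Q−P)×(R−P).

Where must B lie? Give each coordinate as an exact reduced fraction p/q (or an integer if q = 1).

B = (-22, 1)

1. B_x = -22  [AD ∥ BC ∩ DC ∥ AB]
2. B_y = 1  [AD ∥ BC ∩ DC ∥ AB]
   → B = (-22, 1)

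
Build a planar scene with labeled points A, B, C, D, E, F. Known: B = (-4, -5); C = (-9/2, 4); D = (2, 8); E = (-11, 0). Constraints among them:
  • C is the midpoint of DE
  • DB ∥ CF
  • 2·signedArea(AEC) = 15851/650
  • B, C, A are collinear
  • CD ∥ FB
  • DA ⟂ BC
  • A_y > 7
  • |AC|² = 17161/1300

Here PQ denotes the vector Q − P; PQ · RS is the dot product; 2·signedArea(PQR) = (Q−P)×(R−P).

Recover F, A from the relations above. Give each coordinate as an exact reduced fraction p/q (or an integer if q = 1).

1. F_x = -21/2  [CD ∥ FB ∩ DB ∥ CF]
2. F_y = -9  [CD ∥ FB ∩ DB ∥ CF]
   → F = (-21/2, -9)
3. A_x = -1528/325  [B, C, A are collinear ∩ DA ⟂ BC]
4. A_y = 2479/325  [B, C, A are collinear ∩ DA ⟂ BC]
   → A = (-1528/325, 2479/325)

A = (-1528/325, 2479/325)
F = (-21/2, -9)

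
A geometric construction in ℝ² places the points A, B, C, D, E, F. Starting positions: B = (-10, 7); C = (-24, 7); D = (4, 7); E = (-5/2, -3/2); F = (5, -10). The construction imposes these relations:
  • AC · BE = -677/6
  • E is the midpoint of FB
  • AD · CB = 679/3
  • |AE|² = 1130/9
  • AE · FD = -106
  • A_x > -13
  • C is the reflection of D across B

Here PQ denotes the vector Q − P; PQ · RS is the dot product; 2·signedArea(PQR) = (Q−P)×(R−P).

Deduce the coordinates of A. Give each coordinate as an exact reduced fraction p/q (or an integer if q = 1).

1. A_x = -73/6  [AE · FD = -106 ∩ AC · BE = -677/6]
2. A_y = 25/6  [AE · FD = -106 ∩ AC · BE = -677/6]
   → A = (-73/6, 25/6)

A = (-73/6, 25/6)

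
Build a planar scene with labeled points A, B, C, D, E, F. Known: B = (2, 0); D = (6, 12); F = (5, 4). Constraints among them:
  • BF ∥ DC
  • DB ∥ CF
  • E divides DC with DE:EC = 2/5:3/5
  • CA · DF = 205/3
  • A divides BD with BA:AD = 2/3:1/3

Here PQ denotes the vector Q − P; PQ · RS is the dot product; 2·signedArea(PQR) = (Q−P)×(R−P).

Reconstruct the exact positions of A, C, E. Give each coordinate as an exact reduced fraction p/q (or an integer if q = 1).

A = (14/3, 8)
C = (9, 16)
E = (36/5, 68/5)

1. A_x = 14/3  [A divides BD with BA:AD = 2/3:1/3]
2. A_y = 8  [A divides BD with BA:AD = 2/3:1/3]
   → A = (14/3, 8)
3. C_x = 9  [DB ∥ CF ∩ BF ∥ DC]
4. C_y = 16  [DB ∥ CF ∩ BF ∥ DC]
   → C = (9, 16)
5. E_x = 36/5  [E divides DC with DE:EC = 2/5:3/5]
6. E_y = 68/5  [E divides DC with DE:EC = 2/5:3/5]
   → E = (36/5, 68/5)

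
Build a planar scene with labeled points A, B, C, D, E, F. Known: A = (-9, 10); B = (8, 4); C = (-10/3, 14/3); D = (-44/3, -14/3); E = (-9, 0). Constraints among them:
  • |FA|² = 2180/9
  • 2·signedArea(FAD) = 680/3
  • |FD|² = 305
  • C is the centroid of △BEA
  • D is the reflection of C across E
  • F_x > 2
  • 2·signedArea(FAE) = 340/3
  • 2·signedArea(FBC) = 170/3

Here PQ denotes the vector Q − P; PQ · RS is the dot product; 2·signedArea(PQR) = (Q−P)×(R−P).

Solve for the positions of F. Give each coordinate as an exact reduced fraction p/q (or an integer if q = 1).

F = (7/3, -2/3)

1. F_x = 7/3  [2·signedArea(FAE) = 340/3 ∩ 2·signedArea(FBC) = 170/3]
2. F_y = -2/3  [2·signedArea(FAE) = 340/3 ∩ 2·signedArea(FBC) = 170/3]
   → F = (7/3, -2/3)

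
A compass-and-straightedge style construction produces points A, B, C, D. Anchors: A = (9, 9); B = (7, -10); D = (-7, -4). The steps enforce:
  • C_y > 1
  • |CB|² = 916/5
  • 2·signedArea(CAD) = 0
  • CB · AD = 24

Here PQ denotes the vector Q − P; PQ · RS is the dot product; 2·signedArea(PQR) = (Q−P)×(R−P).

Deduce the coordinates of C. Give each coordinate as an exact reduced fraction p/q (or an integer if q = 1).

1. C_x = -3/5  [2·signedArea(CAD) = 0 ∩ CB · AD = 24]
2. C_y = 6/5  [2·signedArea(CAD) = 0 ∩ CB · AD = 24]
   → C = (-3/5, 6/5)

C = (-3/5, 6/5)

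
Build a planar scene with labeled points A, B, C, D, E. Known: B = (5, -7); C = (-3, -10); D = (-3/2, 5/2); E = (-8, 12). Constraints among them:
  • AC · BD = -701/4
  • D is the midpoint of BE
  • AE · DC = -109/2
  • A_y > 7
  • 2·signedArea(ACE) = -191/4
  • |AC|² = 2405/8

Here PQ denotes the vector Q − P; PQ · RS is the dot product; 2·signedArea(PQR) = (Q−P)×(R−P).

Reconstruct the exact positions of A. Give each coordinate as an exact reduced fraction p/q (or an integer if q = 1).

A = (-19/4, 29/4)

1. A_x = -19/4  [AC · BD = -701/4 ∩ 2·signedArea(ACE) = -191/4]
2. A_y = 29/4  [AC · BD = -701/4 ∩ 2·signedArea(ACE) = -191/4]
   → A = (-19/4, 29/4)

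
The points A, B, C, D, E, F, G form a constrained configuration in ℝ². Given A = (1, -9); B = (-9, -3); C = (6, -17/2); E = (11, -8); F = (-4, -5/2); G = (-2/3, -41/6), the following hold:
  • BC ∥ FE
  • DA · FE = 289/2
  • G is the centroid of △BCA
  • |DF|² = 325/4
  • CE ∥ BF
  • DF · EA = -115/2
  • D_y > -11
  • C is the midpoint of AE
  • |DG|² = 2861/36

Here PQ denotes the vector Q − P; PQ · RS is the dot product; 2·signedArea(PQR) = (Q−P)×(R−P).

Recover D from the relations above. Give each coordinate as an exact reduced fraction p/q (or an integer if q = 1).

1. D_x = -9  [DF · EA = -115/2 ∩ DA · FE = 289/2]
2. D_y = -10  [DF · EA = -115/2 ∩ DA · FE = 289/2]
   → D = (-9, -10)

D = (-9, -10)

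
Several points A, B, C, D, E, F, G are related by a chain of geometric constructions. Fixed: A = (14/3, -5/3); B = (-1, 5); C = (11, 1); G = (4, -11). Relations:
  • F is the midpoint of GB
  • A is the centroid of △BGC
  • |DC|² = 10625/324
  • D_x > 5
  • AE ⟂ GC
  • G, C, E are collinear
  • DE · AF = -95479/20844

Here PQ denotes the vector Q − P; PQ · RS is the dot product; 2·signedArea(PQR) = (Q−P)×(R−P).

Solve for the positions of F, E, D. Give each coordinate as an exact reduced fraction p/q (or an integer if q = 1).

1. F_x = 3/2  [F is the midpoint of GB]
2. F_y = -3  [F is the midpoint of GB]
   → F = (3/2, -3)
3. E_x = 4766/579  [G, C, E are collinear ∩ AE ⟂ GC]
4. E_y = -723/193  [G, C, E are collinear ∩ AE ⟂ GC]
   → E = (4766/579, -723/193)
5. D_x = 103/18  [line 19/6·x + 4/3·y + -1781/108 = 0 ∩ |DC|² = 10625/324]
6. D_y = -11/9  [line 19/6·x + 4/3·y + -1781/108 = 0 ∩ |DC|² = 10625/324]
   → D = (103/18, -11/9)

D = (103/18, -11/9)
E = (4766/579, -723/193)
F = (3/2, -3)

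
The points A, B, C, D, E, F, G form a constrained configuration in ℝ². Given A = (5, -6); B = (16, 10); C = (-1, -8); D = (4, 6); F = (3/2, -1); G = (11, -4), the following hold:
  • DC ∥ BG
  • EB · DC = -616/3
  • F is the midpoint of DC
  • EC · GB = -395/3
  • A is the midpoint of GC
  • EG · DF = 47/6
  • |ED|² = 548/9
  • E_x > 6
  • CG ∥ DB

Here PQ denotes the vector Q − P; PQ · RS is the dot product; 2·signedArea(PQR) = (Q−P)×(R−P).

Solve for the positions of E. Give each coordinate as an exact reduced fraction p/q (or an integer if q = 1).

E = (20/3, -4/3)

1. E_x = 20/3  [line 5·x + 14·y + -44/3 = 0 ∩ |ED|² = 548/9]
2. E_y = -4/3  [line 5·x + 14·y + -44/3 = 0 ∩ |ED|² = 548/9]
   → E = (20/3, -4/3)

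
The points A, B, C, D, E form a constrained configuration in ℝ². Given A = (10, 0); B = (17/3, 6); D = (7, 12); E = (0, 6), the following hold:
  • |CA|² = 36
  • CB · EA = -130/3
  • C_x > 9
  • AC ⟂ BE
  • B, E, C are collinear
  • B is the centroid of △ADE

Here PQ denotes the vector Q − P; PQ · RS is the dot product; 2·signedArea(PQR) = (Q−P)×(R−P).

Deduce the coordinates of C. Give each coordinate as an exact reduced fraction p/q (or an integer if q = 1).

C = (10, 6)

1. C_x = 10  [B, E, C are collinear ∩ AC ⟂ BE]
2. C_y = 6  [B, E, C are collinear ∩ AC ⟂ BE]
   → C = (10, 6)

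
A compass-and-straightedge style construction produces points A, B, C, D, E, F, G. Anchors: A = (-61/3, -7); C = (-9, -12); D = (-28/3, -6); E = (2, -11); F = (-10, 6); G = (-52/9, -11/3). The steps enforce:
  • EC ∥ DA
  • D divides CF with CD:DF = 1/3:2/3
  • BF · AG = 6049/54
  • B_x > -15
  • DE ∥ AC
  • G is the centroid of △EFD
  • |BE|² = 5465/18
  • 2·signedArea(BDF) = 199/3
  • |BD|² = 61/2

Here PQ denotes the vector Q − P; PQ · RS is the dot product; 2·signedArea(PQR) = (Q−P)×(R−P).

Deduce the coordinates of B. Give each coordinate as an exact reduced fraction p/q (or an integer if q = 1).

B = (-89/6, -13/2)

1. B_x = -89/6  [BF · AG = 6049/54 ∩ 2·signedArea(BDF) = 199/3]
2. B_y = -13/2  [BF · AG = 6049/54 ∩ 2·signedArea(BDF) = 199/3]
   → B = (-89/6, -13/2)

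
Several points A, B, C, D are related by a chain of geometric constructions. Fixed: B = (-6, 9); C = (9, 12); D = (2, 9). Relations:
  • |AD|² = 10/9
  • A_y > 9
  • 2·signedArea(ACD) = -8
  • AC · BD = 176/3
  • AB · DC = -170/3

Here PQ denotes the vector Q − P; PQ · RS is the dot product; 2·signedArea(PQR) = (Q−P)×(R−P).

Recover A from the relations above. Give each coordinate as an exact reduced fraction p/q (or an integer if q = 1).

1. A_x = 5/3  [AB · DC = -170/3 ∩ 2·signedArea(ACD) = -8]
2. A_y = 10  [AB · DC = -170/3 ∩ 2·signedArea(ACD) = -8]
   → A = (5/3, 10)

A = (5/3, 10)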